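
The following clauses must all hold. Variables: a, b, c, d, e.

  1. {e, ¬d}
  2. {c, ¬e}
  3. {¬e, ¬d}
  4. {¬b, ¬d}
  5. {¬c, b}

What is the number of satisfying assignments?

8

Split on d, then e.
  d=T, e=T: a clause becomes empty — 0.
  d=T, e=F: a clause becomes empty — 0.
  d=F, e=T: remaining (a,b,c) ∈ {(F,T,T); (T,T,T)} — 2.
  d=F, e=F: a free; 3 ways for (b,c) × 2^1 = 6.
Total: 0 + 0 + 2 + 6 = 8.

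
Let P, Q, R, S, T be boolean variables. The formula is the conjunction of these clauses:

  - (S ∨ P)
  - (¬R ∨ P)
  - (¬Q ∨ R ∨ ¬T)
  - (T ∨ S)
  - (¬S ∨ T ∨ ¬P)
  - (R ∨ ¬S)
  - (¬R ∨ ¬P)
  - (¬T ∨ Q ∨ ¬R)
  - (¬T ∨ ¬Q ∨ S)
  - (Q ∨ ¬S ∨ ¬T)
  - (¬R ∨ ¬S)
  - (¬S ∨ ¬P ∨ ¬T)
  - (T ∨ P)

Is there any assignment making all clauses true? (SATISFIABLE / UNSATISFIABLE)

Try P = True.
  then R is forced to False.
  then S is forced to False.
  then T is forced to True.
  then Q is forced to False.
So P = True, Q = False, R = False, S = False, T = True is a satisfying assignment.

SATISFIABLE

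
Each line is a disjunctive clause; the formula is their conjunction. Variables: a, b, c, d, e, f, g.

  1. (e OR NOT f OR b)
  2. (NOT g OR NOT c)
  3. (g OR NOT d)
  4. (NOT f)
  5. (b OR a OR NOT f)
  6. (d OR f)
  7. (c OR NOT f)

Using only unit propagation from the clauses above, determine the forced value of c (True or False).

False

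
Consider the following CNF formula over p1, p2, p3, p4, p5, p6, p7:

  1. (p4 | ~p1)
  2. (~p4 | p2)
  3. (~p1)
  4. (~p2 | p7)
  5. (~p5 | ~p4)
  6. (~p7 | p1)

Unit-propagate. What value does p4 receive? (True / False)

False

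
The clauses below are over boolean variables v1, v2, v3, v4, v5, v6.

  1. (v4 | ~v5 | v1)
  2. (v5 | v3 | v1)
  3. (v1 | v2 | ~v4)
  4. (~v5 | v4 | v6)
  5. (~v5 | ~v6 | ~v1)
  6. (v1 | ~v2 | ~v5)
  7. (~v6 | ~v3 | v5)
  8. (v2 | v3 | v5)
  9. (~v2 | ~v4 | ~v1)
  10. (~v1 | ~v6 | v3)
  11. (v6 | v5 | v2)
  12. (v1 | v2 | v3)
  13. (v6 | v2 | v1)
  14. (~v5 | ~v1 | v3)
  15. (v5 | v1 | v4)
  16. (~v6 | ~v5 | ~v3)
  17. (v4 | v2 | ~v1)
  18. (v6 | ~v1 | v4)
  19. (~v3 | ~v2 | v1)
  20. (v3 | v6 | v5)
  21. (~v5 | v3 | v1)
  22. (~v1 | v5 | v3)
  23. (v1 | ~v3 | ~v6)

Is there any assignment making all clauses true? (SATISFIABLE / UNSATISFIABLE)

SATISFIABLE

Try v1 = True.
Set v2 = False and propagate.
  then v4 is forced to True.
Branch on v3: take v3 = True.
For the remaining variables, v5 = True, v6 = False works.
Every clause has at least one true literal under this assignment.
So v1 = T, v2 = F, v3 = T, v4 = T, v5 = T, v6 = F is a satisfying assignment.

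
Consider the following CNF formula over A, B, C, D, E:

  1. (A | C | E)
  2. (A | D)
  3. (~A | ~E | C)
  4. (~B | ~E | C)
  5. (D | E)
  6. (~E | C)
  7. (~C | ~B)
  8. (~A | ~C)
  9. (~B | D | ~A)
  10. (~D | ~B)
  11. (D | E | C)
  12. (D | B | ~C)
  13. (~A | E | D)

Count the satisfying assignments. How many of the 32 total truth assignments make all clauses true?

3

The models are:
  A=0 B=0 C=1 D=1 E=0
  A=0 B=0 C=1 D=1 E=1
  A=1 B=0 C=0 D=1 E=0
That's 3 in total.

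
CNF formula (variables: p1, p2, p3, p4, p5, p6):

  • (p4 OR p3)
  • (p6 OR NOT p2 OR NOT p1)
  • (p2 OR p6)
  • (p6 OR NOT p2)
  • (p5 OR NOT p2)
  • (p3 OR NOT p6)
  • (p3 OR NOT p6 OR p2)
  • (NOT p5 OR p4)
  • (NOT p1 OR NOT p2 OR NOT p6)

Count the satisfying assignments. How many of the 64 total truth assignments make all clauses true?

7

Satisfying assignments:
  p1=0 p2=0 p3=1 p4=0 p5=0 p6=1
  p1=0 p2=0 p3=1 p4=1 p5=0 p6=1
  p1=0 p2=0 p3=1 p4=1 p5=1 p6=1
  p1=0 p2=1 p3=1 p4=1 p5=1 p6=1
  p1=1 p2=0 p3=1 p4=0 p5=0 p6=1
  p1=1 p2=0 p3=1 p4=1 p5=0 p6=1
  p1=1 p2=0 p3=1 p4=1 p5=1 p6=1
Count: 7.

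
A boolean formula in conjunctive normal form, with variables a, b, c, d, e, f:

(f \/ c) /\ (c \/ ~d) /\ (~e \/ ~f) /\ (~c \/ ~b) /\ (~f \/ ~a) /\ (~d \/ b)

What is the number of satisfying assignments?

7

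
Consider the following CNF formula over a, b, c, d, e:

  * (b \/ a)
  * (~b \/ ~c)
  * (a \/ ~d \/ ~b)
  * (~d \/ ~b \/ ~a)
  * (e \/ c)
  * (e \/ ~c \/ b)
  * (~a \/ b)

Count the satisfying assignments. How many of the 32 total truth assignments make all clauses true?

2

The models are:
  a=0 b=1 c=0 d=0 e=1
  a=1 b=1 c=0 d=0 e=1
Count: 2.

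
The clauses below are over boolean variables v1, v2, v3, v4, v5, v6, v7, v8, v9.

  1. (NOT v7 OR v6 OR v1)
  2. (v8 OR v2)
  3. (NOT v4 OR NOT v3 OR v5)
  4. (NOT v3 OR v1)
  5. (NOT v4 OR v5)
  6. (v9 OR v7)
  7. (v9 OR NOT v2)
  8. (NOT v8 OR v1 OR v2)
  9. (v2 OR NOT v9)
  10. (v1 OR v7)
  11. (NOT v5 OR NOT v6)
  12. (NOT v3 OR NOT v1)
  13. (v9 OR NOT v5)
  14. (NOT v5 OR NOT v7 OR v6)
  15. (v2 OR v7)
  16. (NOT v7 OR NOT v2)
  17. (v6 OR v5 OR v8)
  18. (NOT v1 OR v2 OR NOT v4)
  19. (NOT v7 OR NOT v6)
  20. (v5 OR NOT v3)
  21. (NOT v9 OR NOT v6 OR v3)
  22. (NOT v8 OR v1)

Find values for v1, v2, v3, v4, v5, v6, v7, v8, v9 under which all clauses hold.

v4 occurs only negated in the remaining clauses — set v4 = False.
Branch on v1: take v1 = True.
  then v3 is forced to False.
Try v2 = True.
  then v9 is forced to True.
  then v7 is forced to False.
  then v6 is forced to False.
Try v5 = False.
  then v8 is forced to True.
Check each clause:
  1. (NOT v7 OR v1 OR v6) — v1 is true.
  2. (v8 OR v2) — v8 is true.
  3. (NOT v3 OR NOT v4 OR v5) — NOT v4 is true.
  4. (v1 OR NOT v3) — v1 is true.
  5. (NOT v4 OR v5) — NOT v4 is true.
  6. (v7 OR v9) — v9 is true.
  7. (v9 OR NOT v2) — v9 is true.
  8. (NOT v8 OR v2 OR v1) — v1 is true.
  9. (NOT v9 OR v2) — v2 is true.
  10. (v7 OR v1) — v1 is true.
  11. (NOT v6 OR NOT v5) — NOT v6 is true.
  12. (NOT v1 OR NOT v3) — NOT v3 is true.
  13. (NOT v5 OR v9) — v9 is true.
  14. (NOT v7 OR v6 OR NOT v5) — NOT v7 is true.
  15. (v2 OR v7) — v2 is true.
  16. (NOT v2 OR NOT v7) — NOT v7 is true.
  17. (v8 OR v6 OR v5) — v8 is true.
  18. (v2 OR NOT v1 OR NOT v4) — v2 is true.
  19. (NOT v7 OR NOT v6) — NOT v7 is true.
  20. (v5 OR NOT v3) — NOT v3 is true.
  21. (v3 OR NOT v6 OR NOT v9) — NOT v6 is true.
  22. (NOT v8 OR v1) — v1 is true.

v1=True, v2=True, v3=False, v4=False, v5=False, v6=False, v7=False, v8=True, v9=True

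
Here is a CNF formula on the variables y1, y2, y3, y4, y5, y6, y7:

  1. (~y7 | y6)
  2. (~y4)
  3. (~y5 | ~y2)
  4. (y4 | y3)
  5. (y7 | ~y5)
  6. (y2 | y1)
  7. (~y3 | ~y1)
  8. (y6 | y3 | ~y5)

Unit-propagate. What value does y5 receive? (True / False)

False

(~y4) stands alone — y4 = False.
(y4 | y3): since y4 = False, the clause reduces to (y3). y3 = True.
In (~y1 | ~y3), ~y3 is now false; ~y1 must hold, so y1 = False.
(y2 | y1): since y1 = False, the clause reduces to (y2). y2 = True.
In (~y5 | ~y2), ~y2 is now false; ~y5 must hold, so y5 = False.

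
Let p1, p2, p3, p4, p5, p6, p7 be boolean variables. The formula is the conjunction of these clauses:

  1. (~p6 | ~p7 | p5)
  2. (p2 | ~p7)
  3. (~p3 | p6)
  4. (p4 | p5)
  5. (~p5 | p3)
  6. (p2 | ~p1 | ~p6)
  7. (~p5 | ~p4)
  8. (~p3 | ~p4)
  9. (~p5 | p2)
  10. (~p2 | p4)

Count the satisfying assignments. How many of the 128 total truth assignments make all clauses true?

Split on p5, then p2.
  p5=T, p2=T: a clause becomes empty — 0.
  p5=T, p2=F: a clause becomes empty — 0.
  p5=F, p2=T: p1 free; 3 ways for (p3,p4,p6,p7) × 2^1 = 6.
  p5=F, p2=F: remaining (p1,p3,p4,p6,p7) ∈ {(F,F,T,F,F); (F,F,T,T,F); (T,F,T,F,F)} — 3.
Total: 0 + 0 + 6 + 3 = 9.

9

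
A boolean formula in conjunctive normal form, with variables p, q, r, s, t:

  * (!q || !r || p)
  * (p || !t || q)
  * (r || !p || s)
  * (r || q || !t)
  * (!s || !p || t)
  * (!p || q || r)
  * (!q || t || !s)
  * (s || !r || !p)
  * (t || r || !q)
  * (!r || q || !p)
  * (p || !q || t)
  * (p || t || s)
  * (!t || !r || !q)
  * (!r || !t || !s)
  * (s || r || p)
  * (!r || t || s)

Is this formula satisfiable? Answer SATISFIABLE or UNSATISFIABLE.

Branch on p: take p = False.
Set q = False and propagate.
  then t is forced to False.
  then s is forced to True.
r is now unconstrained; take r = False.
Every clause has at least one true literal under this assignment.
So p=False, q=False, r=False, s=True, t=False is a satisfying assignment.

SATISFIABLE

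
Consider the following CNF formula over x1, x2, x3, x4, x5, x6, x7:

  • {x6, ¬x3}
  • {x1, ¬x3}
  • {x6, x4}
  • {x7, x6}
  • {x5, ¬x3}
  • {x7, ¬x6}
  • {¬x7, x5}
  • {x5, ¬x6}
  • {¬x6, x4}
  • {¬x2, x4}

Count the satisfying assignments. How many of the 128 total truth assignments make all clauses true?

10

Case analysis on x6 and x3:
  x6=T, x3=T: remaining (x1,x2,x4,x5,x7) ∈ {(T,F,T,T,T); (T,T,T,T,T)} — 2.
  x6=T, x3=F: remaining (x1,x2,x4,x5,x7) ∈ {(F,F,T,T,T); (F,T,T,T,T); (T,F,T,T,T); (T,T,T,T,T)} — 4.
  x6=F, x3=T: a clause becomes empty — 0.
  x6=F, x3=F: remaining (x1,x2,x4,x5,x7) ∈ {(F,F,T,T,T); (F,T,T,T,T); (T,F,T,T,T); (T,T,T,T,T)} — 4.
Total: 2 + 4 + 0 + 4 = 10.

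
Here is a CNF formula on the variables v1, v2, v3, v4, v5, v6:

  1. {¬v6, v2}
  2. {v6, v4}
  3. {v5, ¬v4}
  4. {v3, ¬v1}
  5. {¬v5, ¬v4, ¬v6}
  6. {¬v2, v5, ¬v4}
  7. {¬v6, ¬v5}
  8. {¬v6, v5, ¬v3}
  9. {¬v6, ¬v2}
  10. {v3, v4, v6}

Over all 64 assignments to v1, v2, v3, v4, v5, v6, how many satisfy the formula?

6

The models are:
  v1=0 v2=0 v3=0 v4=1 v5=1 v6=0
  v1=0 v2=0 v3=1 v4=1 v5=1 v6=0
  v1=0 v2=1 v3=0 v4=1 v5=1 v6=0
  v1=0 v2=1 v3=1 v4=1 v5=1 v6=0
  v1=1 v2=0 v3=1 v4=1 v5=1 v6=0
  v1=1 v2=1 v3=1 v4=1 v5=1 v6=0
That's 6 in total.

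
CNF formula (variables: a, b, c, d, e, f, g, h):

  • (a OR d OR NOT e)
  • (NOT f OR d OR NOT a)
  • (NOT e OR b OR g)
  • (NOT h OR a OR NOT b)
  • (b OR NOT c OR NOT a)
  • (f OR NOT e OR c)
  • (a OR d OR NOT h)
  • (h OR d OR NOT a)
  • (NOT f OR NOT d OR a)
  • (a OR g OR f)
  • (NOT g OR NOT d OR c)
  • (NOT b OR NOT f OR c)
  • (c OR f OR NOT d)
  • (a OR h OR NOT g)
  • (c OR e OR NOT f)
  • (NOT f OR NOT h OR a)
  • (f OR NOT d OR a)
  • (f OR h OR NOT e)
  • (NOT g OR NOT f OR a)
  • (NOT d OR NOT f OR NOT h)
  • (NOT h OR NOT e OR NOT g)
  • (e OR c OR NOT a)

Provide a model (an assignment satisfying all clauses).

Branch on a: take a = False.
Set b = False and propagate.
The remaining clauses are satisfied by c = True, d = False, e = False, f = True, g = False, h = False.
Every clause has at least one true literal under this assignment.
Check each clause:
  1. (d OR NOT e OR a) — NOT e is true.
  2. (d OR NOT a OR NOT f) — NOT a is true.
  3. (NOT e OR g OR b) — NOT e is true.
  4. (NOT b OR a OR NOT h) — NOT h is true.
  5. (NOT a OR b OR NOT c) — NOT a is true.
  6. (f OR NOT e OR c) — c is true.
  7. (NOT h OR d OR a) — NOT h is true.
  8. (NOT a OR h OR d) — NOT a is true.
  9. (NOT f OR a OR NOT d) — NOT d is true.
  10. (g OR a OR f) — f is true.
  11. (NOT g OR NOT d OR c) — NOT g is true.
  12. (c OR NOT f OR NOT b) — c is true.
  13. (NOT d OR c OR f) — c is true.
  14. (h OR NOT g OR a) — NOT g is true.
  15. (NOT f OR c OR e) — c is true.
  16. (a OR NOT f OR NOT h) — NOT h is true.
  17. (a OR NOT d OR f) — NOT d is true.
  18. (NOT e OR h OR f) — NOT e is true.
  19. (NOT f OR NOT g OR a) — NOT g is true.
  20. (NOT h OR NOT f OR NOT d) — NOT h is true.
  21. (NOT e OR NOT h OR NOT g) — NOT h is true.
  22. (c OR NOT a OR e) — c is true.

a=F  b=F  c=T  d=F  e=F  f=T  g=F  h=F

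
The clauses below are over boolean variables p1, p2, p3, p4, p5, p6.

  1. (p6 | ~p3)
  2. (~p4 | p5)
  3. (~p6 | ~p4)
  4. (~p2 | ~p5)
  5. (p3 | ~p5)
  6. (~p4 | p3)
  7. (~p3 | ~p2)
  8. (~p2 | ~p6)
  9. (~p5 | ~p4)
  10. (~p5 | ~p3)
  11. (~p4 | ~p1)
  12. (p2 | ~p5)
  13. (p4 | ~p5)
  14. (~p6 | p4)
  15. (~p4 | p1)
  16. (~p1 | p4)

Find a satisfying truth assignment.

p1 = 0, p2 = 0, p3 = 0, p4 = 0, p5 = 0, p6 = 0

Check each clause:
  1. (p6 | ~p3) — ~p3 is true.
  2. (p5 | ~p4) — ~p4 is true.
  3. (~p6 | ~p4) — ~p6 is true.
  4. (~p2 | ~p5) — ~p5 is true.
  5. (p3 | ~p5) — ~p5 is true.
  6. (~p4 | p3) — ~p4 is true.
  7. (~p2 | ~p3) — ~p3 is true.
  8. (~p6 | ~p2) — ~p6 is true.
  9. (~p5 | ~p4) — ~p5 is true.
  10. (~p5 | ~p3) — ~p5 is true.
  11. (~p4 | ~p1) — ~p4 is true.
  12. (p2 | ~p5) — ~p5 is true.
  13. (p4 | ~p5) — ~p5 is true.
  14. (~p6 | p4) — ~p6 is true.
  15. (p1 | ~p4) — ~p4 is true.
  16. (p4 | ~p1) — ~p1 is true.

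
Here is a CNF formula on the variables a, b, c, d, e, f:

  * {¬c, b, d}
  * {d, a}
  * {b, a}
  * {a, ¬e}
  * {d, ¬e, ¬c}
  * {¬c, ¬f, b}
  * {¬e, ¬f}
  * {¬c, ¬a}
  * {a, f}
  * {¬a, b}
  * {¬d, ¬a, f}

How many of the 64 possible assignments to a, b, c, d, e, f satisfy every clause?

The models are:
  a=0 b=1 c=0 d=1 e=0 f=1
  a=0 b=1 c=1 d=1 e=0 f=1
  a=1 b=1 c=0 d=0 e=0 f=0
  a=1 b=1 c=0 d=0 e=0 f=1
  a=1 b=1 c=0 d=0 e=1 f=0
  a=1 b=1 c=0 d=1 e=0 f=1
Count: 6.

6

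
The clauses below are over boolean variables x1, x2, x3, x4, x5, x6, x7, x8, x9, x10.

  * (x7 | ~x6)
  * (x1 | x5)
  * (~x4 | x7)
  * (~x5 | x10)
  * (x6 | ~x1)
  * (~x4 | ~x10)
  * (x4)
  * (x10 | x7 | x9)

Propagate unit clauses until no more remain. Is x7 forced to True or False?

True

(x4) is a unit clause: x4 = True.
In (~x4 | x7), ~x4 is now false; x7 must hold, so x7 = True.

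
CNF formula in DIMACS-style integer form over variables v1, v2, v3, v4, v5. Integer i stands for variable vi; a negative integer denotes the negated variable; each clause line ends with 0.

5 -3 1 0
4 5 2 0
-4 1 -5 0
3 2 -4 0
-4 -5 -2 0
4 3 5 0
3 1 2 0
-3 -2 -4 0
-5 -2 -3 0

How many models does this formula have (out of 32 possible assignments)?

10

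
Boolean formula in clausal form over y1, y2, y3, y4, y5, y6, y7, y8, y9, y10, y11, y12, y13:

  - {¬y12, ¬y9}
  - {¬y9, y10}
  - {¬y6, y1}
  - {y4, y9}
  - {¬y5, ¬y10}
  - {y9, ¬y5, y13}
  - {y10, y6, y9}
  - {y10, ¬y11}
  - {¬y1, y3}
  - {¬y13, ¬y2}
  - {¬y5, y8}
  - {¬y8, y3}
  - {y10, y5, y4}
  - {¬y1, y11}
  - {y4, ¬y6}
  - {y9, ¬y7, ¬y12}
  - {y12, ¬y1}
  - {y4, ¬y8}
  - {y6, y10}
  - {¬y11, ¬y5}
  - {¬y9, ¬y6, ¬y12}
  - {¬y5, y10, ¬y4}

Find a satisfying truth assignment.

Branch on y1: take y1 = False.
  then y6 is forced to False.
  then y10 is forced to True.
  then y5 is forced to False.
The remaining clauses are satisfied by y2 = True, y3 = False, y4 = False, y7 = True, y8 = False, y9 = True, y11 = False, y12 = False, y13 = False.
Every clause has at least one true literal under this assignment.

y1=False, y2=True, y3=False, y4=False, y5=False, y6=False, y7=True, y8=False, y9=True, y10=True, y11=False, y12=False, y13=False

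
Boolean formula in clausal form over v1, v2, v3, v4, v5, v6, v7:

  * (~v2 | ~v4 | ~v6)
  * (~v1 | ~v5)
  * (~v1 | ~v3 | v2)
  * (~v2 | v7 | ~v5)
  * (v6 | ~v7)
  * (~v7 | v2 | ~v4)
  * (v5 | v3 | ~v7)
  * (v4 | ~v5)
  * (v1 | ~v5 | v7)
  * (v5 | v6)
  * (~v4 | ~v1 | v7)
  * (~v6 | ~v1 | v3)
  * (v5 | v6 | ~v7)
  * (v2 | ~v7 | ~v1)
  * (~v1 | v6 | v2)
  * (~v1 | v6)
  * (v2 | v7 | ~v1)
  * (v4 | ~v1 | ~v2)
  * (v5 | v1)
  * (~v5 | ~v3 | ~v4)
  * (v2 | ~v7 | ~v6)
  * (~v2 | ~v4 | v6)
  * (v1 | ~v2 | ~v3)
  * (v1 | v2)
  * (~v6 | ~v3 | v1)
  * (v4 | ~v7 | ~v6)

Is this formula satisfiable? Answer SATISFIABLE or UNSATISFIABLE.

UNSATISFIABLE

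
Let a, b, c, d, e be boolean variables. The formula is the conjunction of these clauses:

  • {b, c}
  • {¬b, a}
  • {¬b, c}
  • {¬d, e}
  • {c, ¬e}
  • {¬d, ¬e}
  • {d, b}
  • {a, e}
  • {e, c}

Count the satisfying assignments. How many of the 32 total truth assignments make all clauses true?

Satisfying assignments:
  a=T b=T c=T d=F e=F
  a=T b=T c=T d=F e=T
That's 2 in total.

2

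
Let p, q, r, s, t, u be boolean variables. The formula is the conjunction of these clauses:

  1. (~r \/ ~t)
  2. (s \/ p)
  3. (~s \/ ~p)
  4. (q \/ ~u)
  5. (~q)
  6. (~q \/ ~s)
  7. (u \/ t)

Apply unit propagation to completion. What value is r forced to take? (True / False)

Unit clause (~q) sets q = False.
From (q \/ ~u) and q = False: u = False.
In (u \/ t), u is now false; t must hold, so t = True.
(~r \/ ~t): since t = True, the clause reduces to (~r). r = False.

False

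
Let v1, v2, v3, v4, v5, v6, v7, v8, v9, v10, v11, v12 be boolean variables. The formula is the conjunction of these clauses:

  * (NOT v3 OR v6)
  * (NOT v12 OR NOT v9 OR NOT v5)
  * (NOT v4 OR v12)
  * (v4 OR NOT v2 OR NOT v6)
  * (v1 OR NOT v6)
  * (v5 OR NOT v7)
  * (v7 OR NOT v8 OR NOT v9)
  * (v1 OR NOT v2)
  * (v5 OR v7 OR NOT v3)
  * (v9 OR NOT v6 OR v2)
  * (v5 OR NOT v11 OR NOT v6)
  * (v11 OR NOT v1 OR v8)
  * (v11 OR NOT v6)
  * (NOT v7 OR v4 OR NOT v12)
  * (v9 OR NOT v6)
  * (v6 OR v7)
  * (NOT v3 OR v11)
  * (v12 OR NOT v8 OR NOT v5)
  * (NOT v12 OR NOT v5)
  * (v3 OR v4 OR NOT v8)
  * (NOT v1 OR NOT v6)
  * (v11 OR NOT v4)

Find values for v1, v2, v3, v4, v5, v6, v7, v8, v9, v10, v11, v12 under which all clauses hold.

Try v1 = False.
  then v6 is forced to False.
  then v3 is forced to False.
  then v2 is forced to False.
  then v7 is forced to True.
  then v5 is forced to True.
  then v12 is forced to False.
  then v4 is forced to False.
  then v8 is forced to False.
v9, v10, v11 are now unconstrained; take v9 = True, v10 = False, v11 = True.

v1=F, v2=F, v3=F, v4=F, v5=T, v6=F, v7=T, v8=F, v9=T, v10=F, v11=T, v12=F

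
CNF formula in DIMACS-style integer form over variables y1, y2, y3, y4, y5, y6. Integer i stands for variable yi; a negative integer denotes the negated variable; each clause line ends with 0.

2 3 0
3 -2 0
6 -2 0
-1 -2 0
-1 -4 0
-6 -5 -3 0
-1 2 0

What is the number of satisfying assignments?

8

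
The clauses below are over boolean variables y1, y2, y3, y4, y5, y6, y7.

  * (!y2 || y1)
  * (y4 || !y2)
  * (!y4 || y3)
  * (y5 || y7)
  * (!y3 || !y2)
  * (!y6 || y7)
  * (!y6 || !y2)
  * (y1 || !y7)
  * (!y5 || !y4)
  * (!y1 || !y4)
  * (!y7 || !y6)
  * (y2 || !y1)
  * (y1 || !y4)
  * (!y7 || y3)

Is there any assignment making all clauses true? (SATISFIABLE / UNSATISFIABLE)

SATISFIABLE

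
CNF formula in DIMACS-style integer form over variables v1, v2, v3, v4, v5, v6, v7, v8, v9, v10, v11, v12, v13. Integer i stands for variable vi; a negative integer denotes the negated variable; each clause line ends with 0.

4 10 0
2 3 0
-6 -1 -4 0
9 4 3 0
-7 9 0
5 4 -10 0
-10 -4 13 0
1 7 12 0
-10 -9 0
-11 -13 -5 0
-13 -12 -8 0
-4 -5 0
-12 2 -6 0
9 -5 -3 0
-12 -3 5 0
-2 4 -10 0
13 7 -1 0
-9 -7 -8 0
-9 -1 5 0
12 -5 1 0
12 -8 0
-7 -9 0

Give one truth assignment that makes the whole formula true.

v1=True, v2=True, v3=True, v4=True, v5=False, v6=False, v7=False, v8=False, v9=False, v10=False, v11=True, v12=False, v13=True

Check each clause:
  1. (v10 ∨ v4) — v4 is true.
  2. (v2 ∨ v3) — v2 is true.
  3. (¬v6 ∨ ¬v1 ∨ ¬v4) — ¬v6 is true.
  4. (v3 ∨ v9 ∨ v4) — v3 is true.
  5. (v9 ∨ ¬v7) — ¬v7 is true.
  6. (v5 ∨ v4 ∨ ¬v10) — v4 is true.
  7. (¬v4 ∨ ¬v10 ∨ v13) — v13 is true.
  8. (v12 ∨ v1 ∨ v7) — v1 is true.
  9. (¬v9 ∨ ¬v10) — ¬v10 is true.
  10. (¬v13 ∨ ¬v5 ∨ ¬v11) — ¬v5 is true.
  11. (¬v13 ∨ ¬v8 ∨ ¬v12) — ¬v8 is true.
  12. (¬v5 ∨ ¬v4) — ¬v5 is true.
  13. (¬v12 ∨ v2 ∨ ¬v6) — ¬v6 is true.
  14. (v9 ∨ ¬v3 ∨ ¬v5) — ¬v5 is true.
  15. (v5 ∨ ¬v3 ∨ ¬v12) — ¬v12 is true.
  16. (¬v2 ∨ v4 ∨ ¬v10) — v4 is true.
  17. (v7 ∨ v13 ∨ ¬v1) — v13 is true.
  18. (¬v9 ∨ ¬v7 ∨ ¬v8) — ¬v8 is true.
  19. (¬v1 ∨ ¬v9 ∨ v5) — ¬v9 is true.
  20. (v1 ∨ v12 ∨ ¬v5) — v1 is true.
  21. (¬v8 ∨ v12) — ¬v8 is true.
  22. (¬v9 ∨ ¬v7) — ¬v7 is true.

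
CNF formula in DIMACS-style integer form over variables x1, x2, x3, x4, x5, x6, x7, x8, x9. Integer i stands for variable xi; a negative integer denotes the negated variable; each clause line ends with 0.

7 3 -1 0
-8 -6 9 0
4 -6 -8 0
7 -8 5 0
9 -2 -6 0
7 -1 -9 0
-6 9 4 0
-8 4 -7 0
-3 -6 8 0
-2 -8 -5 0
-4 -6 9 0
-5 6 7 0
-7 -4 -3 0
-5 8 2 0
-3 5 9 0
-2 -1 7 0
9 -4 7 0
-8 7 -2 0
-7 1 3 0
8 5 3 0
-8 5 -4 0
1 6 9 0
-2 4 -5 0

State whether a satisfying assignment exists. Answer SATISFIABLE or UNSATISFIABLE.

SATISFIABLE

Try x1 = True.
Branch on x2: take x2 = True.
  then x7 is forced to True.
Set x3 = False and propagate.
The remaining clauses are satisfied by x4 = True, x5 = True, x6 = False, x8 = False, x9 = True.
So x1=True, x2=True, x3=False, x4=True, x5=True, x6=False, x7=True, x8=False, x9=True is a satisfying assignment.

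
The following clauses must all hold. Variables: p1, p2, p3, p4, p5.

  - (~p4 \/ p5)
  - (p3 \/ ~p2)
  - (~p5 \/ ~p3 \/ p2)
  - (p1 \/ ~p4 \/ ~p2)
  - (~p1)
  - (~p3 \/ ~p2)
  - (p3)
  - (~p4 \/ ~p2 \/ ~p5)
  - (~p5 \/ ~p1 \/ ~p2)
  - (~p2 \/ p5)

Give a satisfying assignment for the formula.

p1=False, p2=False, p3=True, p4=False, p5=False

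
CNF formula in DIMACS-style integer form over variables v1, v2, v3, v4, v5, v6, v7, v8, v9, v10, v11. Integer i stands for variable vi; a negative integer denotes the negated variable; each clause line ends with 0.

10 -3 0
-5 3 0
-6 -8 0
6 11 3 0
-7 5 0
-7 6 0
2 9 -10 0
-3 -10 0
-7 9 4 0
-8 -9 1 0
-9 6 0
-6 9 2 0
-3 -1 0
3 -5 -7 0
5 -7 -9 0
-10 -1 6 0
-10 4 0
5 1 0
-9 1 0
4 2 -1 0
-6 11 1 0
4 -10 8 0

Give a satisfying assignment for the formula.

v1=True, v2=True, v3=False, v4=False, v5=False, v6=False, v7=False, v8=True, v9=False, v10=False, v11=True

Check each clause:
  1. (NOT v3 OR v10) — NOT v3 is true.
  2. (v3 OR NOT v5) — NOT v5 is true.
  3. (NOT v8 OR NOT v6) — NOT v6 is true.
  4. (v3 OR v6 OR v11) — v11 is true.
  5. (v5 OR NOT v7) — NOT v7 is true.
  6. (v6 OR NOT v7) — NOT v7 is true.
  7. (NOT v10 OR v2 OR v9) — v2 is true.
  8. (NOT v10 OR NOT v3) — NOT v3 is true.
  9. (v9 OR v4 OR NOT v7) — NOT v7 is true.
  10. (v1 OR NOT v8 OR NOT v9) — v1 is true.
  11. (v6 OR NOT v9) — NOT v9 is true.
  12. (v9 OR v2 OR NOT v6) — NOT v6 is true.
  13. (NOT v1 OR NOT v3) — NOT v3 is true.
  14. (NOT v5 OR v3 OR NOT v7) — NOT v7 is true.
  15. (v5 OR NOT v9 OR NOT v7) — NOT v7 is true.
  16. (NOT v1 OR v6 OR NOT v10) — NOT v10 is true.
  17. (v4 OR NOT v10) — NOT v10 is true.
  18. (v1 OR v5) — v1 is true.
  19. (NOT v9 OR v1) — v1 is true.
  20. (v4 OR NOT v1 OR v2) — v2 is true.
  21. (v1 OR NOT v6 OR v11) — v1 is true.
  22. (v8 OR NOT v10 OR v4) — v8 is true.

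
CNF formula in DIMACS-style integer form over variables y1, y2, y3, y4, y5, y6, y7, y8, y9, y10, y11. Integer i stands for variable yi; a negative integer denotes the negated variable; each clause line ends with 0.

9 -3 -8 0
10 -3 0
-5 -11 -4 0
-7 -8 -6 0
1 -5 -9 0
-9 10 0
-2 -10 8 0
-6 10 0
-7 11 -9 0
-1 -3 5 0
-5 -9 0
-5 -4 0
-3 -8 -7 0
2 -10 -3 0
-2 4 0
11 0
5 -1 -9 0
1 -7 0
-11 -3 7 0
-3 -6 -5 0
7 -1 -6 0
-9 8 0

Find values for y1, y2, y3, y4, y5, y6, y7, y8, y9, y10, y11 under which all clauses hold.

y1 = T, y2 = F, y3 = F, y4 = F, y5 = T, y6 = F, y7 = F, y8 = T, y9 = F, y10 = T, y11 = T

The clause (y11) is unit: y11 must be True.
y3 occurs only negated in the remaining clauses — set y3 = False.
y6 occurs only negated in the remaining clauses — set y6 = False.
Branch on y1: take y1 = True.
Try y2 = False.
Branch on y4: take y4 = False.
The remaining clauses are satisfied by y5 = True, y7 = False, y8 = True, y9 = False, y10 = True.
Every clause has at least one true literal under this assignment.
Check each clause:
  1. (y9 || !y3 || !y8) — !y3 is true.
  2. (!y3 || y10) — y10 is true.
  3. (!y5 || !y11 || !y4) — !y4 is true.
  4. (!y6 || !y7 || !y8) — !y7 is true.
  5. (!y9 || y1 || !y5) — y1 is true.
  6. (!y9 || y10) — y10 is true.
  7. (!y2 || y8 || !y10) — y8 is true.
  8. (!y6 || y10) — y10 is true.
  9. (!y9 || !y7 || y11) — !y7 is true.
  10. (!y3 || !y1 || y5) — !y3 is true.
  11. (!y9 || !y5) — !y9 is true.
  12. (!y4 || !y5) — !y4 is true.
  13. (!y7 || !y3 || !y8) — !y7 is true.
  14. (!y3 || y2 || !y10) — !y3 is true.
  15. (!y2 || y4) — !y2 is true.
  16. (y11) — y11 is true.
  17. (!y1 || !y9 || y5) — y5 is true.
  18. (y1 || !y7) — y1 is true.
  19. (!y3 || y7 || !y11) — !y3 is true.
  20. (!y6 || !y5 || !y3) — !y6 is true.
  21. (!y1 || y7 || !y6) — !y6 is true.
  22. (y8 || !y9) — y8 is true.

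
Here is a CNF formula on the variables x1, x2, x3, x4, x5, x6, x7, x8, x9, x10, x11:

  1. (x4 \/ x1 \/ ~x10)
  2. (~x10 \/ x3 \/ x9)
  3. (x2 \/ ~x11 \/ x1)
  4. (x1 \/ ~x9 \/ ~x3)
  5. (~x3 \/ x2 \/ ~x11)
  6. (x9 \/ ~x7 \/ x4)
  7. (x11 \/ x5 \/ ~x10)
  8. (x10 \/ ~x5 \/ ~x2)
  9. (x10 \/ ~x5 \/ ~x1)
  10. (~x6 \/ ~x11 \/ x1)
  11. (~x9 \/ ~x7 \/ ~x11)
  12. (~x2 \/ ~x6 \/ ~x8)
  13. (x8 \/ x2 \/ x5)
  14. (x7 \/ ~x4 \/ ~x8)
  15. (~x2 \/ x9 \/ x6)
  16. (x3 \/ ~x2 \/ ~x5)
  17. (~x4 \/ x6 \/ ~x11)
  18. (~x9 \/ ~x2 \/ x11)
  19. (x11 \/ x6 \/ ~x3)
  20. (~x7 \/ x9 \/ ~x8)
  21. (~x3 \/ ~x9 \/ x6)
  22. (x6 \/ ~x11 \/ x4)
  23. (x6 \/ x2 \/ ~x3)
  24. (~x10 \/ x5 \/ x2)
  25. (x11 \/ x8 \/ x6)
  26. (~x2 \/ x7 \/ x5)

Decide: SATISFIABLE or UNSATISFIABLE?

Branch on x1: take x1 = True.
Branch on x2: take x2 = False.
Try x3 = False.
The remaining clauses are satisfied by x4 = False, x5 = True, x6 = True, x7 = False, x8 = False, x9 = True, x10 = True, x11 = False.
So x1 = 1, x2 = 0, x3 = 0, x4 = 0, x5 = 1, x6 = 1, x7 = 0, x8 = 0, x9 = 1, x10 = 1, x11 = 0 is a satisfying assignment.

SATISFIABLE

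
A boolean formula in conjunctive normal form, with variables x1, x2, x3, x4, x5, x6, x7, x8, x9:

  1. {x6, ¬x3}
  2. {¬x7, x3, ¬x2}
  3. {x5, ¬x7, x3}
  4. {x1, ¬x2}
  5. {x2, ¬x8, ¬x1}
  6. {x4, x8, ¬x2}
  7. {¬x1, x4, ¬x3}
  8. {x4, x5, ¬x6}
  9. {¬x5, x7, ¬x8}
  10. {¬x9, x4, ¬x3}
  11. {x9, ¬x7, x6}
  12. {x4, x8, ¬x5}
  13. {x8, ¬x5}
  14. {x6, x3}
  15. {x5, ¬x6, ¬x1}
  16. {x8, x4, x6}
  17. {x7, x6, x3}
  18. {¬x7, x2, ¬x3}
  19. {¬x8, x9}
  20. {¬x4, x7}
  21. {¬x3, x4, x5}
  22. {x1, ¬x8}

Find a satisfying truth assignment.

Set x1 = True and propagate.
Set x2 = True and propagate.
Set x3 = True and propagate.
  then x6 is forced to True.
  then x4 is forced to True.
  then x5 is forced to True.
  then x8 is forced to True.
  then x7 is forced to True.
  then x9 is forced to True.

x1=True, x2=True, x3=True, x4=True, x5=True, x6=True, x7=True, x8=True, x9=True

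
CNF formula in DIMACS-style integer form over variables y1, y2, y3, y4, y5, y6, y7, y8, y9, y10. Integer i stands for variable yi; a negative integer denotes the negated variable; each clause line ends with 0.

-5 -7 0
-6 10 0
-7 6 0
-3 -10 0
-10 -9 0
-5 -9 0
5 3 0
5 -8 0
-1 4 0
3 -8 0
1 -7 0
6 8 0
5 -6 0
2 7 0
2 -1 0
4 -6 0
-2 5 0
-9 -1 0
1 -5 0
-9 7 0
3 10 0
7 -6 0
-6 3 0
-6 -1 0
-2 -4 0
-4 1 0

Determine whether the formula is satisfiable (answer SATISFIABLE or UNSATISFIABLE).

UNSATISFIABLE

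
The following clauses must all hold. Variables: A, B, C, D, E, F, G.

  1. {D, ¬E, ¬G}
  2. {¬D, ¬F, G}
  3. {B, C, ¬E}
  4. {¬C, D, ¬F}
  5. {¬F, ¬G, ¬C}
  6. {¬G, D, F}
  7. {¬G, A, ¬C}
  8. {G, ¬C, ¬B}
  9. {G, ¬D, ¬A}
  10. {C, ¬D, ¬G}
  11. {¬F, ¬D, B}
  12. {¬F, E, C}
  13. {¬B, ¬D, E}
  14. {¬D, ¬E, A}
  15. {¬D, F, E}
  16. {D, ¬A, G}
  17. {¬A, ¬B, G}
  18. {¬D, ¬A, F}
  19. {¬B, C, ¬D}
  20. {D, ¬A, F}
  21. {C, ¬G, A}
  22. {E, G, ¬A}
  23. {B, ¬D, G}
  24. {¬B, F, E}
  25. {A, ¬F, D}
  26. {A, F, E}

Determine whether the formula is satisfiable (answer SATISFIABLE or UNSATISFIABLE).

SATISFIABLE

Try A = False.
Set B = True and propagate.
Try C = False.
  then D is forced to False.
  then G is forced to False.
  then F is forced to False.
  then E is forced to True.
So A = 0, B = 1, C = 0, D = 0, E = 1, F = 0, G = 0 is a satisfying assignment.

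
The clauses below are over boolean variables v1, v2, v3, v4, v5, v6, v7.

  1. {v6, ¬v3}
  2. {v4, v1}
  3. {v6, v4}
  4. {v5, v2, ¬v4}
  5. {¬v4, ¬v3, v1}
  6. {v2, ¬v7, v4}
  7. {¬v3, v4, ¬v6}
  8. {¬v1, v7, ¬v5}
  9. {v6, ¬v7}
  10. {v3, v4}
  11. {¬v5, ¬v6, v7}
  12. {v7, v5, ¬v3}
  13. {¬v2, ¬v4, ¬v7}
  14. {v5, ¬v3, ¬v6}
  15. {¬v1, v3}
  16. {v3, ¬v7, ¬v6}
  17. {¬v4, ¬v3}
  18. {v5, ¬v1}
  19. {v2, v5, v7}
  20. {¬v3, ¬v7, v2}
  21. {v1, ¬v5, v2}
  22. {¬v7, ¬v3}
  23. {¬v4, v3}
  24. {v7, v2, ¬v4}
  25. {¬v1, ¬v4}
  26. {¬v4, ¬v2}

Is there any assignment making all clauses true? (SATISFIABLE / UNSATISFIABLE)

UNSATISFIABLE

v4 = True:
  propagation gives v3=False; an empty clause results — contradiction.
v4 = False:
  propagation gives v1=True, v6=True, v3=False; an empty clause results — contradiction.
Every branch closes, so no satisfying assignment exists.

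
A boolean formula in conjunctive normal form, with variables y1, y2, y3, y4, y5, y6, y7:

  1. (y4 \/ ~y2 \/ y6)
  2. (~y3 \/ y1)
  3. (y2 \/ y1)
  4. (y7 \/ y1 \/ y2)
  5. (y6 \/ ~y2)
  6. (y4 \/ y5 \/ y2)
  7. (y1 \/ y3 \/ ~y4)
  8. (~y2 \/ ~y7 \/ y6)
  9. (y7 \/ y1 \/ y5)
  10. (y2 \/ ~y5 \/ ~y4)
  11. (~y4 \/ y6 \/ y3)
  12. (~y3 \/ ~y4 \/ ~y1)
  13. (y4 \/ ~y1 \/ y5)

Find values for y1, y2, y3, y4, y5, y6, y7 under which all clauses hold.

y1=T, y2=T, y3=F, y4=T, y5=F, y6=T, y7=F

Pure literal: y6 appears only positively; assign y6 = True.
Set y1 = True and propagate.
Set y2 = True and propagate.
Try y3 = False.
For the remaining variables, y4 = True, y5 = False, y7 = False works.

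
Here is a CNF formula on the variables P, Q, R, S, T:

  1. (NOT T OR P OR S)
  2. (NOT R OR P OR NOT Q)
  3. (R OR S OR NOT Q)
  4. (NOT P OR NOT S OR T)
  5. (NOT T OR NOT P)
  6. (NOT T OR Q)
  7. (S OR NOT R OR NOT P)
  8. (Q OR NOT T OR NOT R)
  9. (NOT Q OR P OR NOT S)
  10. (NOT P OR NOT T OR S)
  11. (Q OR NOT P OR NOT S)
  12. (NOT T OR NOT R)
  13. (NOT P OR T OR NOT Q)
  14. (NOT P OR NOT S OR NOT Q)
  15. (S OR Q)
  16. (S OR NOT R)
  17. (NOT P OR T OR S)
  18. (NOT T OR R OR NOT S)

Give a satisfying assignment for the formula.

P = F, Q = F, R = T, S = T, T = F

Check each clause:
  1. (NOT T OR S OR P) — NOT T is true.
  2. (NOT Q OR NOT R OR P) — NOT Q is true.
  3. (NOT Q OR S OR R) — R is true.
  4. (T OR NOT P OR NOT S) — NOT P is true.
  5. (NOT T OR NOT P) — NOT T is true.
  6. (NOT T OR Q) — NOT T is true.
  7. (S OR NOT P OR NOT R) — S is true.
  8. (Q OR NOT R OR NOT T) — NOT T is true.
  9. (P OR NOT Q OR NOT S) — NOT Q is true.
  10. (NOT T OR S OR NOT P) — NOT T is true.
  11. (NOT S OR Q OR NOT P) — NOT P is true.
  12. (NOT T OR NOT R) — NOT T is true.
  13. (T OR NOT P OR NOT Q) — NOT Q is true.
  14. (NOT Q OR NOT P OR NOT S) — NOT P is true.
  15. (S OR Q) — S is true.
  16. (S OR NOT R) — S is true.
  17. (T OR NOT P OR S) — S is true.
  18. (NOT T OR NOT S OR R) — R is true.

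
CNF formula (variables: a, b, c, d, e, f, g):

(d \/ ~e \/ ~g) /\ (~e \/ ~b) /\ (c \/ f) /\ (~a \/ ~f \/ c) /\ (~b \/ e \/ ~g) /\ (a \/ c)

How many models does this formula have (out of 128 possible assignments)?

36

Case analysis on c and e:
  c=1, e=1: a, f free; 3 ways for (b,d,g) × 2^2 = 12.
  c=1, e=0: a, d, f free; 3 ways for (b,g) × 2^3 = 24.
  c=0, e=1: a clause becomes empty — 0.
  c=0, e=0: a clause becomes empty — 0.
Total: 12 + 24 + 0 + 0 = 36.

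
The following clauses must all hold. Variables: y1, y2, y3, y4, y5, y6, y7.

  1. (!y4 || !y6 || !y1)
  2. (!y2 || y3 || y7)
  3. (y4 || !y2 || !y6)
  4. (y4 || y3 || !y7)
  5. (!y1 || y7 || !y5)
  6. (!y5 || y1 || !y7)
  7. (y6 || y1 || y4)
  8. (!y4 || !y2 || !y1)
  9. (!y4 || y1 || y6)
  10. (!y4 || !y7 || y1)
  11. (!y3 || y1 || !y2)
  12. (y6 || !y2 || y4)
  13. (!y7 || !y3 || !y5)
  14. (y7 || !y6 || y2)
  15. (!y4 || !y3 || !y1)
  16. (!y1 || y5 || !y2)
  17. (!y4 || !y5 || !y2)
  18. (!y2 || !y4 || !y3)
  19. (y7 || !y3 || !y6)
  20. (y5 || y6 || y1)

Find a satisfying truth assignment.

Branch on y1: take y1 = True.
Set y2 = False and propagate.
Branch on y3: take y3 = False.
For the remaining variables, y4 = True, y5 = True, y6 = False, y7 = True works.
Every clause has at least one true literal under this assignment.

y1 = True  y2 = False  y3 = False  y4 = True  y5 = True  y6 = False  y7 = True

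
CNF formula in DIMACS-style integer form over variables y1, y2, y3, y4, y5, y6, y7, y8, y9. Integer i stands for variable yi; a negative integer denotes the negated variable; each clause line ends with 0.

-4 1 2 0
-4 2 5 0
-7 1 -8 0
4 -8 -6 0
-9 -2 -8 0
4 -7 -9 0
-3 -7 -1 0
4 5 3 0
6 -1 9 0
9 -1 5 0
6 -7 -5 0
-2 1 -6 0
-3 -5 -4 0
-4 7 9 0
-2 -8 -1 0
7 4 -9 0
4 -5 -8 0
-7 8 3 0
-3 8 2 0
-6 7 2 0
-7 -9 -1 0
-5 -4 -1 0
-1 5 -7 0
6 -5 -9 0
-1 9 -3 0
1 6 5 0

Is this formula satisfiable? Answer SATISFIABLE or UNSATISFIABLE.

Set y1 = True and propagate.
Try y2 = True.
  then y8 is forced to False.
For the remaining variables, y3 = True, y4 = True, y5 = False, y6 = False, y7 = False, y9 = True works.
Every clause has at least one true literal under this assignment.
So y1=1  y2=1  y3=1  y4=1  y5=0  y6=0  y7=0  y8=0  y9=1 is a satisfying assignment.

SATISFIABLE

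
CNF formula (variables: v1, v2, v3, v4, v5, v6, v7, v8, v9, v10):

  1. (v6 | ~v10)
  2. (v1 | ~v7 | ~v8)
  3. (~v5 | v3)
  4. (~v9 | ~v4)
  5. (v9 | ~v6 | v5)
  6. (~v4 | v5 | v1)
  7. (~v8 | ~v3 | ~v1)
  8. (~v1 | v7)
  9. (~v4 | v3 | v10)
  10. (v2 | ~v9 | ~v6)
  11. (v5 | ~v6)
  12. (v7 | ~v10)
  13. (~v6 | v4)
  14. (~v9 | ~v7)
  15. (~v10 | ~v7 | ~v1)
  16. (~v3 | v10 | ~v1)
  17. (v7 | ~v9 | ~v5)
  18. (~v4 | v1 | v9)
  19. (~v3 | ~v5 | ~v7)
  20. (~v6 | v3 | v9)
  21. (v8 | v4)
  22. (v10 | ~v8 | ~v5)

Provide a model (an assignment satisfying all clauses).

v1=False, v2=True, v3=True, v4=False, v5=False, v6=False, v7=False, v8=True, v9=True, v10=False

Check each clause:
  1. (~v10 | v6) — ~v10 is true.
  2. (~v7 | ~v8 | v1) — ~v7 is true.
  3. (~v5 | v3) — v3 is true.
  4. (~v9 | ~v4) — ~v4 is true.
  5. (~v6 | v9 | v5) — v9 is true.
  6. (v1 | v5 | ~v4) — ~v4 is true.
  7. (~v1 | ~v8 | ~v3) — ~v1 is true.
  8. (v7 | ~v1) — ~v1 is true.
  9. (~v4 | v10 | v3) — v3 is true.
  10. (~v6 | ~v9 | v2) — v2 is true.
  11. (~v6 | v5) — ~v6 is true.
  12. (~v10 | v7) — ~v10 is true.
  13. (~v6 | v4) — ~v6 is true.
  14. (~v9 | ~v7) — ~v7 is true.
  15. (~v10 | ~v1 | ~v7) — ~v7 is true.
  16. (v10 | ~v3 | ~v1) — ~v1 is true.
  17. (~v5 | ~v9 | v7) — ~v5 is true.
  18. (~v4 | v9 | v1) — v9 is true.
  19. (~v5 | ~v7 | ~v3) — ~v7 is true.
  20. (v9 | v3 | ~v6) — v9 is true.
  21. (v8 | v4) — v8 is true.
  22. (~v5 | ~v8 | v10) — ~v5 is true.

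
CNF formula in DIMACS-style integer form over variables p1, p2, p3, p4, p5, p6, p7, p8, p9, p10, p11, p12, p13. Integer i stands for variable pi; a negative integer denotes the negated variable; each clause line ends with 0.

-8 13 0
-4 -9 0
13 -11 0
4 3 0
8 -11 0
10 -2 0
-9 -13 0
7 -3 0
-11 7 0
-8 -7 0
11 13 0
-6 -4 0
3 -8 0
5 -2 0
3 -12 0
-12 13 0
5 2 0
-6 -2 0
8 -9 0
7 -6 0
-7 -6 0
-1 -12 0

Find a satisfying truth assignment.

p1 = 0  p2 = 1  p3 = 1  p4 = 1  p5 = 1  p6 = 0  p7 = 1  p8 = 0  p9 = 0  p10 = 1  p11 = 0  p12 = 0  p13 = 1

p1 occurs only negated in the remaining clauses — set p1 = False.
Pure literal: p5 appears only positively; assign p5 = True.
Branch on p2: take p2 = True.
  then p10 is forced to True.
  then p6 is forced to False.
The remaining clauses are satisfied by p3 = True, p4 = True, p7 = True, p8 = False, p9 = False, p11 = False, p12 = False, p13 = True.
Every clause has at least one true literal under this assignment.
Check each clause:
  1. (p13 | ~p8) — ~p8 is true.
  2. (~p9 | ~p4) — ~p9 is true.
  3. (~p11 | p13) — ~p11 is true.
  4. (p4 | p3) — p3 is true.
  5. (p8 | ~p11) — ~p11 is true.
  6. (p10 | ~p2) — p10 is true.
  7. (~p9 | ~p13) — ~p9 is true.
  8. (~p3 | p7) — p7 is true.
  9. (~p11 | p7) — ~p11 is true.
  10. (~p7 | ~p8) — ~p8 is true.
  11. (p13 | p11) — p13 is true.
  12. (~p6 | ~p4) — ~p6 is true.
  13. (~p8 | p3) — ~p8 is true.
  14. (~p2 | p5) — p5 is true.
  15. (~p12 | p3) — p3 is true.
  16. (p13 | ~p12) — ~p12 is true.
  17. (p2 | p5) — p2 is true.
  18. (~p6 | ~p2) — ~p6 is true.
  19. (p8 | ~p9) — ~p9 is true.
  20. (~p6 | p7) — ~p6 is true.
  21. (~p6 | ~p7) — ~p6 is true.
  22. (~p1 | ~p12) — ~p12 is true.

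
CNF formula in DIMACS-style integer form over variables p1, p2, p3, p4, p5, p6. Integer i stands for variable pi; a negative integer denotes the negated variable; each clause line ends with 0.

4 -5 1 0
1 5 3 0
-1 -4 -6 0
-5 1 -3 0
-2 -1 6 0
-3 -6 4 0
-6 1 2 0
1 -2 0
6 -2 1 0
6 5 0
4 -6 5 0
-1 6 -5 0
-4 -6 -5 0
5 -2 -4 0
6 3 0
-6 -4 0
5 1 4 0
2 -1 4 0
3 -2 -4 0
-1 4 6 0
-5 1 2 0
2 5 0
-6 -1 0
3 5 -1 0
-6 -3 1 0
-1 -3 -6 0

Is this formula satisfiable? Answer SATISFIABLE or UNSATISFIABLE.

UNSATISFIABLE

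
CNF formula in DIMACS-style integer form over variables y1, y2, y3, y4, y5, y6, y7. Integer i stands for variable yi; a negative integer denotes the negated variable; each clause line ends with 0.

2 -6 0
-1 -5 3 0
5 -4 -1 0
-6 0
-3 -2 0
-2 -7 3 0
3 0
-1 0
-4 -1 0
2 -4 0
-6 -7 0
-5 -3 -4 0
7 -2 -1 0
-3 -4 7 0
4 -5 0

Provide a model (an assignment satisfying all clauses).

y1=F, y2=F, y3=T, y4=F, y5=F, y6=F, y7=F

Unit propagation: (¬y6) forces y6 = False.
The clause (y3) is unit: y3 must be True.
Unit propagation: (¬y2) forces y2 = False.
The clause (¬y1) is unit: y1 must be False.
(¬y4) is a unit clause, so y4 = False.
The clause (¬y5) is unit: y5 must be False.
y7 is now unconstrained; take y7 = False.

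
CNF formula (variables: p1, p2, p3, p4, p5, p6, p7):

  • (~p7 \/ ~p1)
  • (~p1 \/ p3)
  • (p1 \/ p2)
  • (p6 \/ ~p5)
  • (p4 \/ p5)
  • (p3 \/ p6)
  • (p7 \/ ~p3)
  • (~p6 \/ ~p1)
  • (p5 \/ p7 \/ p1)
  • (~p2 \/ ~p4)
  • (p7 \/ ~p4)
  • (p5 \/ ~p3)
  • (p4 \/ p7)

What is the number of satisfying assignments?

2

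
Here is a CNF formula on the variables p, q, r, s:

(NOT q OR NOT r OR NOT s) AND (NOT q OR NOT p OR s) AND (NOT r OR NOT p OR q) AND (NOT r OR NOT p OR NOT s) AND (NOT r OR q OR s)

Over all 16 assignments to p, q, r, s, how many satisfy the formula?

Split on q, then r.
  q=1, r=1: remaining (p,s) ∈ {(0,0)} — 1.
  q=1, r=0: remaining (p,s) ∈ {(0,0); (0,1); (1,1)} — 3.
  q=0, r=1: remaining (p,s) ∈ {(0,1)} — 1.
  q=0, r=0: remaining (p,s) ∈ {(0,0); (0,1); (1,0); (1,1)} — 4.
Total: 1 + 3 + 1 + 4 = 9.

9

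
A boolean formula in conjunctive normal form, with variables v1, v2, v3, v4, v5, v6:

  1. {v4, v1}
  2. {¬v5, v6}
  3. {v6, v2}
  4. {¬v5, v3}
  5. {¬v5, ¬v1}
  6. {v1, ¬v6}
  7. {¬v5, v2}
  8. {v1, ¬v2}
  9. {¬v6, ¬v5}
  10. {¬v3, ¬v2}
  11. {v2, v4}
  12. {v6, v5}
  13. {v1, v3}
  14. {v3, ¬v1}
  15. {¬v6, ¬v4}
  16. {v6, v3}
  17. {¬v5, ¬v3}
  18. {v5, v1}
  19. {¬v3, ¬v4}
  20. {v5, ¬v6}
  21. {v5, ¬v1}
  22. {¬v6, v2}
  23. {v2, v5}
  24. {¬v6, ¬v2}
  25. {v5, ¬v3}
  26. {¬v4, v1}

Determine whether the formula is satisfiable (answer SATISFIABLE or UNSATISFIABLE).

v5 = True:
  propagation gives v6=True; an empty clause results — contradiction.
v5 = False:
  propagation gives v6=True; an empty clause results — contradiction.
Every branch closes, so no satisfying assignment exists.

UNSATISFIABLE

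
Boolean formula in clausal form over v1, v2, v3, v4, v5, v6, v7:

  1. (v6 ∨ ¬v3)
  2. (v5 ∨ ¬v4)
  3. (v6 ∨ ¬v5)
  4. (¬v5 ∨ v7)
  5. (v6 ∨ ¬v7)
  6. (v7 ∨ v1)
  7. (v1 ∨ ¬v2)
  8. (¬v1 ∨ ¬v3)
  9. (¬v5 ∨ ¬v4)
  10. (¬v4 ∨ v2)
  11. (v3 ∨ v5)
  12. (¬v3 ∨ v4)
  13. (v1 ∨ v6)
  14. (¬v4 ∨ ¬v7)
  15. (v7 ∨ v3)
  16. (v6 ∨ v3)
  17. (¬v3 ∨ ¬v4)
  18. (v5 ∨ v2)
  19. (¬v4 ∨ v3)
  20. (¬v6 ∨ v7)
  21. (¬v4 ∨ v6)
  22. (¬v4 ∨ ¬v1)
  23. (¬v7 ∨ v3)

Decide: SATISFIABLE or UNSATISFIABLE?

v3 = True:
  propagation gives v6=True, v1=False, v7=True, v2=False; an empty clause results — contradiction.
v3 = False:
  propagation gives v5=True, v6=True, v7=True; an empty clause results — contradiction.
Every branch closes, so no satisfying assignment exists.

UNSATISFIABLE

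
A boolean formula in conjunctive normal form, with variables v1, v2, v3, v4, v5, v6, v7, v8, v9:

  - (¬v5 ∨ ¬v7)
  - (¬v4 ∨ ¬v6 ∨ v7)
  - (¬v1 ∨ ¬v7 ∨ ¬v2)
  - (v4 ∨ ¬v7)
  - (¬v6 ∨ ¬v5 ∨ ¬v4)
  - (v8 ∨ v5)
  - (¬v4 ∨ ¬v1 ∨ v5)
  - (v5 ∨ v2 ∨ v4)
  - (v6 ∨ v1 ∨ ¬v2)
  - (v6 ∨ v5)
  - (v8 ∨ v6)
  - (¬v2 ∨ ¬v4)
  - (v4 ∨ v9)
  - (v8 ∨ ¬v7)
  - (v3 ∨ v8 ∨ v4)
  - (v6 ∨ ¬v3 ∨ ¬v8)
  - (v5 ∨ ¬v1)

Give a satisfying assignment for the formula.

v1 = F, v2 = F, v3 = F, v4 = T, v5 = T, v6 = F, v7 = F, v8 = T, v9 = T

v9 occurs only positively in the remaining clauses — set v9 = True.
Branch on v1: take v1 = False.
Set v2 = False and propagate.
The remaining clauses are satisfied by v3 = False, v4 = True, v5 = True, v6 = False, v7 = False, v8 = True.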